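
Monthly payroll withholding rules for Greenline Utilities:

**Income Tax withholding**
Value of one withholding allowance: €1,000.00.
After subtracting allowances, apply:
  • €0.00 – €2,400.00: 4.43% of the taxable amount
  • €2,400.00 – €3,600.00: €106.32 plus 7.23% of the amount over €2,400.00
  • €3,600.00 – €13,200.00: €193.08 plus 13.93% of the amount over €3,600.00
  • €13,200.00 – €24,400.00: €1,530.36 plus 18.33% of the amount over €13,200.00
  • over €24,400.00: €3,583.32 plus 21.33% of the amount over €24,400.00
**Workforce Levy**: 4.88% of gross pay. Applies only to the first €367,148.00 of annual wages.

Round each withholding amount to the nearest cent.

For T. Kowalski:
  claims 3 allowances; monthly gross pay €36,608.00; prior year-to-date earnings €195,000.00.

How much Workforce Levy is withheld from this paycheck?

€1,786.47

Workforce Levy: 4.88% × €36,608.00 = €1,786.47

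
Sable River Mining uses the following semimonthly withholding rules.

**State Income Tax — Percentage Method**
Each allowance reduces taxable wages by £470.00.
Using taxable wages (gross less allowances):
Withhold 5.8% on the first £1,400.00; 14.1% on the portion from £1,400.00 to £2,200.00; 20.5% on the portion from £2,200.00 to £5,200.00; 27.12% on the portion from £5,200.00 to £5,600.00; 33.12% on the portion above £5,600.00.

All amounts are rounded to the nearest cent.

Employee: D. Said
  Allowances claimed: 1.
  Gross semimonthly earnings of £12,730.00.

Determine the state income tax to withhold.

£3,123.27

State Income Tax: taxable = £12,730.00 − 1×£470.00 = £12,260.00
  £917.48 + 33.12% × (£12,260.00 − £5,600.00) = £917.48 + 33.12% × £6,660.00 = £3,123.27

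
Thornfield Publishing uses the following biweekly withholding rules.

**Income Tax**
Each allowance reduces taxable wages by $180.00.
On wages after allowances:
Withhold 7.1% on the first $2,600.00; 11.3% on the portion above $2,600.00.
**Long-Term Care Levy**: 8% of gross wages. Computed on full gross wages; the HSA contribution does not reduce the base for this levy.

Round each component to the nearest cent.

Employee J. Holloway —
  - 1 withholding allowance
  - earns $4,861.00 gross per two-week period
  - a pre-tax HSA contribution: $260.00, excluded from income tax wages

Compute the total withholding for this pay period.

Income Tax: taxable = $4,861.00 − $260.00 − 1×$180.00 = $4,421.00
  $184.60 + 11.3% × ($4,421.00 − $2,600.00) = $184.60 + 11.3% × $1,821.00 = $390.37
Long-Term Care Levy: 8% × $4,861.00 = $388.88
Total: $390.37 + $388.88 = $779.25

$779.25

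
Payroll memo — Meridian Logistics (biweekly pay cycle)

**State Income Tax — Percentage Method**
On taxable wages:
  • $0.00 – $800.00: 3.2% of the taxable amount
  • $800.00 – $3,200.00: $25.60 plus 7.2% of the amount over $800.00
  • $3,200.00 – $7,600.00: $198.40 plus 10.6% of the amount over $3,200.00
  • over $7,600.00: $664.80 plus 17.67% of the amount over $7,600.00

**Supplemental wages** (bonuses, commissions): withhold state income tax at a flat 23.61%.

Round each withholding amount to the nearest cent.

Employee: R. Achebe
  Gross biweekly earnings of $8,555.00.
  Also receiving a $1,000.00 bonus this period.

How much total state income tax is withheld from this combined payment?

State Income Tax: taxable = $8,555.00
  $664.80 + 17.67% × ($8,555.00 − $7,600.00) = $664.80 + 17.67% × $955.00 = $833.55
Supplemental (23.61% flat on bonus): 23.61% × $1,000.00 = $236.10
Total state income tax: $833.55 + $236.10 = $1,069.65

$1,069.65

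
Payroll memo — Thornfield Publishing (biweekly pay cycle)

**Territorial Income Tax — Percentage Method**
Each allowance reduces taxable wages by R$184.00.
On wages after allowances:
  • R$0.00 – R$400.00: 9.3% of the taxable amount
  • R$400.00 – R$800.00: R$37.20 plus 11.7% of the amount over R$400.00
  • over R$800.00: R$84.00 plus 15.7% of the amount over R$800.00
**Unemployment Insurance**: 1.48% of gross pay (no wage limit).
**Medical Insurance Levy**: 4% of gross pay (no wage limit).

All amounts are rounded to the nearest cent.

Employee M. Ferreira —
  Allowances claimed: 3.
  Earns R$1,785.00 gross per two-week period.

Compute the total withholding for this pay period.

R$249.80

Territorial Income Tax: taxable = R$1,785.00 − 3×R$184.00 = R$1,233.00
  R$84.00 + 15.7% × (R$1,233.00 − R$800.00) = R$84.00 + 15.7% × R$433.00 = R$151.98
Unemployment Insurance: 1.48% × R$1,785.00 = R$26.42
Medical Insurance Levy: 4% × R$1,785.00 = R$71.40
Total: R$151.98 + R$26.42 + R$71.40 = R$249.80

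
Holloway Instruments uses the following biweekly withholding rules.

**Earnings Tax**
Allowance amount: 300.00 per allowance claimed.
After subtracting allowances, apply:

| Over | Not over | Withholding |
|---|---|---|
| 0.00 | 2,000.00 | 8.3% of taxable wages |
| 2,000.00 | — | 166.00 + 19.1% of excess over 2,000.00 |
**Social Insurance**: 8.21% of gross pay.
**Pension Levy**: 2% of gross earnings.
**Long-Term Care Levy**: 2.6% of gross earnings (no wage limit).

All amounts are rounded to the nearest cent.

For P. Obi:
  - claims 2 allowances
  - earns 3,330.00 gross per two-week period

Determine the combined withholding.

Earnings Tax: taxable = 3,330.00 − 2×300.00 = 2,730.00
  166.00 + 19.1% × (2,730.00 − 2,000.00) = 166.00 + 19.1% × 730.00 = 305.43
Social Insurance: 8.21% × 3,330.00 = 273.39
Pension Levy: 2% × 3,330.00 = 66.60
Long-Term Care Levy: 2.6% × 3,330.00 = 86.58
Total: 305.43 + 273.39 + 66.60 + 86.58 = 732.00

732.00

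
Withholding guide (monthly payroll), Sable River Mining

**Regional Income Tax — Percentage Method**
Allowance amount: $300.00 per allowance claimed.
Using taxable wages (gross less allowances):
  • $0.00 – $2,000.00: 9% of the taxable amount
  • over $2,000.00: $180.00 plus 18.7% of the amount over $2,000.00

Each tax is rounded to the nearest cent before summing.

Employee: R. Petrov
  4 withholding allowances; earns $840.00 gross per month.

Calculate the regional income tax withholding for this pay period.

Regional Income Tax: taxable = $840.00 − 4×$300.00 = $-360.00
  Taxable ≤ 0 → $0.00

$0.00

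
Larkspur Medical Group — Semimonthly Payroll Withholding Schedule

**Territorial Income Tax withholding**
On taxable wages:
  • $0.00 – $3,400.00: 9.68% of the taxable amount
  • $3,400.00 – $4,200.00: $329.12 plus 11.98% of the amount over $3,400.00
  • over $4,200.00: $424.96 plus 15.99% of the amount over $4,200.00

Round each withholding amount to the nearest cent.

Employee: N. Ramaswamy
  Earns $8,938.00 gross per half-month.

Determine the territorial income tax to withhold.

$1,182.57

Territorial Income Tax: taxable = $8,938.00
  $424.96 + 15.99% × ($8,938.00 − $4,200.00) = $424.96 + 15.99% × $4,738.00 = $1,182.57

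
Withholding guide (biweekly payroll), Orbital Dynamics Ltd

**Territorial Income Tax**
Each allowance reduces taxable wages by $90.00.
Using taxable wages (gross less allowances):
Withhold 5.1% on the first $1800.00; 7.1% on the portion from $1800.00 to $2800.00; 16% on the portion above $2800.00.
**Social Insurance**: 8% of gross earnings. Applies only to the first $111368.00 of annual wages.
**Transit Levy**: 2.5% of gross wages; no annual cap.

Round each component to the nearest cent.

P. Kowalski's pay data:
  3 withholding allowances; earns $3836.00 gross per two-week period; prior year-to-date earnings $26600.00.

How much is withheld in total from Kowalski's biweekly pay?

$688.14

Territorial Income Tax: taxable = $3836.00 − 3×$90.00 = $3566.00
  $162.80 + 16% × ($3566.00 − $2800.00) = $162.80 + 16% × $766.00 = $285.36
Social Insurance: 8% × $3836.00 = $306.88
Transit Levy: 2.5% × $3836.00 = $95.90
Total: $285.36 + $306.88 + $95.90 = $688.14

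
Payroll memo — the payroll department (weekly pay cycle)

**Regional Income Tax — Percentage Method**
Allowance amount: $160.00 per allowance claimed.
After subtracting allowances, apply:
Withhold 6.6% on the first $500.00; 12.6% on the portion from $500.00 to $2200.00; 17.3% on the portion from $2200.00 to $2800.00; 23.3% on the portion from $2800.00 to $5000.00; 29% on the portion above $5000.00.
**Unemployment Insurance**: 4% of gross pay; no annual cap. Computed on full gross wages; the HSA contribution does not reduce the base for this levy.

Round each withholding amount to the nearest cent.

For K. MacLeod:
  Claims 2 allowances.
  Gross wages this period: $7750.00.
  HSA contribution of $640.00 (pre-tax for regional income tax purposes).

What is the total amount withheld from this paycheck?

Regional Income Tax: taxable = $7750.00 − $640.00 − 2×$160.00 = $6790.00
  $863.60 + 29% × ($6790.00 − $5000.00) = $863.60 + 29% × $1790.00 = $1382.70
Unemployment Insurance: 4% × $7750.00 = $310.00
Total: $1382.70 + $310.00 = $1692.70

$1692.70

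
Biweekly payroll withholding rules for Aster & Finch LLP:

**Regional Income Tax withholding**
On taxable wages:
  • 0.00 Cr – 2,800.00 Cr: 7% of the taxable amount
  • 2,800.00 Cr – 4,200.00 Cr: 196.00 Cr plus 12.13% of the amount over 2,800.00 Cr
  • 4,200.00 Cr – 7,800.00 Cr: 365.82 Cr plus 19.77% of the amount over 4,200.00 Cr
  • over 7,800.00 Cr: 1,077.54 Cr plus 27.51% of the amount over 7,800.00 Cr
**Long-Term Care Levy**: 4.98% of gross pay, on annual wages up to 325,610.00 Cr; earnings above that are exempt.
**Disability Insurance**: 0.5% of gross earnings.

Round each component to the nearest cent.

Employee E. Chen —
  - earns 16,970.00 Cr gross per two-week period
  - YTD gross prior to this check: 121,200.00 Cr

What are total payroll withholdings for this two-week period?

Regional Income Tax: taxable = 16,970.00 Cr
  1,077.54 Cr + 27.51% × (16,970.00 Cr − 7,800.00 Cr) = 1,077.54 Cr + 27.51% × 9,170.00 Cr = 3,600.21 Cr
Long-Term Care Levy: 4.98% × 16,970.00 Cr = 845.11 Cr
Disability Insurance: 0.5% × 16,970.00 Cr = 84.85 Cr
Total: 3,600.21 Cr + 845.11 Cr + 84.85 Cr = 4,530.17 Cr

4,530.17 Cr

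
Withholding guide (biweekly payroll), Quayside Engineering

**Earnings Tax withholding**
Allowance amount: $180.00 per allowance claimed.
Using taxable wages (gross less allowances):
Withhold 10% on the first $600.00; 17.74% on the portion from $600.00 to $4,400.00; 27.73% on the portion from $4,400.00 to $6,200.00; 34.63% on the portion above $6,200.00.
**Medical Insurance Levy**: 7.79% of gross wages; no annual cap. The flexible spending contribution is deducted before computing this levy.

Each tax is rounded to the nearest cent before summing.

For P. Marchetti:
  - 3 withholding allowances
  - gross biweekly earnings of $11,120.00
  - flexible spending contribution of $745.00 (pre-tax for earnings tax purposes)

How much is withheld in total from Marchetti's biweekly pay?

$3,300.27

Earnings Tax: taxable = $11,120.00 − $745.00 − 3×$180.00 = $9,835.00
  $1,233.26 + 34.63% × ($9,835.00 − $6,200.00) = $1,233.26 + 34.63% × $3,635.00 = $2,492.06
Medical Insurance Levy: 7.79% × $10,375.00 = $808.21
Total: $2,492.06 + $808.21 = $3,300.27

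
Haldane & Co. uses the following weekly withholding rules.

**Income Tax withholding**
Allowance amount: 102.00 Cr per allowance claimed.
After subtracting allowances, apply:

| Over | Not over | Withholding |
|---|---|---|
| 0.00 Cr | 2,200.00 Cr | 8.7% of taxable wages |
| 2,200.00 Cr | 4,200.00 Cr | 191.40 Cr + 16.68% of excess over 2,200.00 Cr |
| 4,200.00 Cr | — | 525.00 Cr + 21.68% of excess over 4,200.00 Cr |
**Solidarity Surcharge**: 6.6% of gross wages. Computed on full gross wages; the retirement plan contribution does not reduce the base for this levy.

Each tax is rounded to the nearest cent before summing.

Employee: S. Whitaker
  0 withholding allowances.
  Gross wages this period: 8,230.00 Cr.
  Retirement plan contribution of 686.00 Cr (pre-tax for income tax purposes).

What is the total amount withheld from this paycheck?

1,793.16 Cr

Income Tax: taxable = 8,230.00 Cr − 686.00 Cr = 7,544.00 Cr
  525.00 Cr + 21.68% × (7,544.00 Cr − 4,200.00 Cr) = 525.00 Cr + 21.68% × 3,344.00 Cr = 1,249.98 Cr
Solidarity Surcharge: 6.6% × 8,230.00 Cr = 543.18 Cr
Total: 1,249.98 Cr + 543.18 Cr = 1,793.16 Cr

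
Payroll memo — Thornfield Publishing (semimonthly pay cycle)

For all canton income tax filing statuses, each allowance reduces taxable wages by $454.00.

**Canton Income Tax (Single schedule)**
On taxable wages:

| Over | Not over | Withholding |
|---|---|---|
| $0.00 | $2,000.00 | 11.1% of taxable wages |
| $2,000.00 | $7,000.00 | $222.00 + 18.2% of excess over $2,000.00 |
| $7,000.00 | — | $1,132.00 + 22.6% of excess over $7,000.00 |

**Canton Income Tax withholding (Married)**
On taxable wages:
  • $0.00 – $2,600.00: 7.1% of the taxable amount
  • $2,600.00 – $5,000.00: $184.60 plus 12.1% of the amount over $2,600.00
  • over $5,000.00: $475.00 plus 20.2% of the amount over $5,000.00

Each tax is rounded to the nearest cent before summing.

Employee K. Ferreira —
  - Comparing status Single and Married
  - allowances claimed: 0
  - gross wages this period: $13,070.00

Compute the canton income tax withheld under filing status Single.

$2,503.82

Canton Income Tax (Single): taxable = $13,070.00
  $1,132.00 + 22.6% × ($13,070.00 − $7,000.00) = $1,132.00 + 22.6% × $6,070.00 = $2,503.82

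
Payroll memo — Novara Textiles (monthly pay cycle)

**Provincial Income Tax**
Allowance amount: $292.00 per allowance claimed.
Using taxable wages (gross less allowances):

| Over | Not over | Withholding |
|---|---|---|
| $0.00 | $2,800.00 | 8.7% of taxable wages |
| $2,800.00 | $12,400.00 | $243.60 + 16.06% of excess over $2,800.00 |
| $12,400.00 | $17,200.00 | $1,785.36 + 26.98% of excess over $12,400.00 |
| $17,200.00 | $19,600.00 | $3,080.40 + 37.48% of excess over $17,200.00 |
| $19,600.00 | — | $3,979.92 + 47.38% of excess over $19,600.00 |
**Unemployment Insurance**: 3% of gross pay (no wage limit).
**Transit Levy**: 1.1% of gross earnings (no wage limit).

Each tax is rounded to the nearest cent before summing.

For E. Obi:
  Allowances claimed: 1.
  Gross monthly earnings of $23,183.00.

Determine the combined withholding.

Provincial Income Tax: taxable = $23,183.00 − 1×$292.00 = $22,891.00
  $3,979.92 + 47.38% × ($22,891.00 − $19,600.00) = $3,979.92 + 47.38% × $3,291.00 = $5,539.20
Unemployment Insurance: 3% × $23,183.00 = $695.49
Transit Levy: 1.1% × $23,183.00 = $255.01
Total: $5,539.20 + $695.49 + $255.01 = $6,489.70

$6,489.70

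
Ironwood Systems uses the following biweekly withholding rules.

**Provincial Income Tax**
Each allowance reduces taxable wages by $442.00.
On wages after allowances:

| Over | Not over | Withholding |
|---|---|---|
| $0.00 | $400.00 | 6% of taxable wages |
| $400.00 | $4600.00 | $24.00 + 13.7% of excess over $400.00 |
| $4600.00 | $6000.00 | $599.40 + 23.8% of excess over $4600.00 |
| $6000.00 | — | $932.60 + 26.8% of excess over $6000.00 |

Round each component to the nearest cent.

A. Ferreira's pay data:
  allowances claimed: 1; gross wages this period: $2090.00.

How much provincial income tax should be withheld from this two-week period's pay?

$194.98

Provincial Income Tax: taxable = $2090.00 − 1×$442.00 = $1648.00
  $24.00 + 13.7% × ($1648.00 − $400.00) = $24.00 + 13.7% × $1248.00 = $194.98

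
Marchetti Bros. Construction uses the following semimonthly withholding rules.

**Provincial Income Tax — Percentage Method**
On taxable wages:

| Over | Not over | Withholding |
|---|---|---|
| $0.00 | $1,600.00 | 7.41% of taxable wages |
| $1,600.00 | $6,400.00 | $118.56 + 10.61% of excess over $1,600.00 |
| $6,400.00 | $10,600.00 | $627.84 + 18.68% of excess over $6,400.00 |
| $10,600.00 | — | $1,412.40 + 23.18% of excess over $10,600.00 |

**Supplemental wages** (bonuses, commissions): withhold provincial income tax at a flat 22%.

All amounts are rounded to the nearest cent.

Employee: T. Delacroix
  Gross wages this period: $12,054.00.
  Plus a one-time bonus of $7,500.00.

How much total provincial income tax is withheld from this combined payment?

Provincial Income Tax: taxable = $12,054.00
  $1,412.40 + 23.18% × ($12,054.00 − $10,600.00) = $1,412.40 + 23.18% × $1,454.00 = $1,749.44
Supplemental (22% flat on bonus): 22% × $7,500.00 = $1,650.00
Total provincial income tax: $1,749.44 + $1,650.00 = $3,399.44

$3,399.44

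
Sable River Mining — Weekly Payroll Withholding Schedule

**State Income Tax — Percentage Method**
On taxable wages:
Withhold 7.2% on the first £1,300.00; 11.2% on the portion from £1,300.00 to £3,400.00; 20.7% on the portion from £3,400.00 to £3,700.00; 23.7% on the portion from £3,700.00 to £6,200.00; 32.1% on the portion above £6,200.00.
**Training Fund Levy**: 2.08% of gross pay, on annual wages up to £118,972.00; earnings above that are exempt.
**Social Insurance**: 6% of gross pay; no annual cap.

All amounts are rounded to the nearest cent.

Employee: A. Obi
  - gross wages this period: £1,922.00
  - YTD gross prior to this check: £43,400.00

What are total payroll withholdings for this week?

£318.56

State Income Tax: taxable = £1,922.00
  £93.60 + 11.2% × (£1,922.00 − £1,300.00) = £93.60 + 11.2% × £622.00 = £163.26
Training Fund Levy: 2.08% × £1,922.00 = £39.98
Social Insurance: 6% × £1,922.00 = £115.32
Total: £163.26 + £39.98 + £115.32 = £318.56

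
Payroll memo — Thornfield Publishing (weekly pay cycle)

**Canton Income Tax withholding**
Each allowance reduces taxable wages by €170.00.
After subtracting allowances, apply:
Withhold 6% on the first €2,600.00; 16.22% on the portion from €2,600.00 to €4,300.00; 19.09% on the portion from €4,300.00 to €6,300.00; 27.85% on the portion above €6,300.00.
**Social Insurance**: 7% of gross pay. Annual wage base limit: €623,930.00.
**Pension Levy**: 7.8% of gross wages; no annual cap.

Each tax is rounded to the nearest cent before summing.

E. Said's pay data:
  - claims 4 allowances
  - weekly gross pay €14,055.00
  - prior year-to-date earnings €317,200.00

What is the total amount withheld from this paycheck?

Canton Income Tax: taxable = €14,055.00 − 4×€170.00 = €13,375.00
  €813.54 + 27.85% × (€13,375.00 − €6,300.00) = €813.54 + 27.85% × €7,075.00 = €2,783.93
Social Insurance: 7% × €14,055.00 = €983.85
Pension Levy: 7.8% × €14,055.00 = €1,096.29
Total: €2,783.93 + €983.85 + €1,096.29 = €4,864.07

€4,864.07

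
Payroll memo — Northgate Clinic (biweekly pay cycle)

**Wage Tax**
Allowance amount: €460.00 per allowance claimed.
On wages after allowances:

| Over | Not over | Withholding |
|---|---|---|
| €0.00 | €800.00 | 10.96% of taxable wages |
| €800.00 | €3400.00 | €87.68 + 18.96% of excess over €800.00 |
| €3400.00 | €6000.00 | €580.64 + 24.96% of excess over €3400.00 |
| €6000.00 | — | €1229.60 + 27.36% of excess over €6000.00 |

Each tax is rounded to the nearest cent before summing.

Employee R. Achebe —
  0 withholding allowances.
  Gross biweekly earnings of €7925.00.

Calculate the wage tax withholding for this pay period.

Wage Tax: taxable = €7925.00
  €1229.60 + 27.36% × (€7925.00 − €6000.00) = €1229.60 + 27.36% × €1925.00 = €1756.28

€1756.28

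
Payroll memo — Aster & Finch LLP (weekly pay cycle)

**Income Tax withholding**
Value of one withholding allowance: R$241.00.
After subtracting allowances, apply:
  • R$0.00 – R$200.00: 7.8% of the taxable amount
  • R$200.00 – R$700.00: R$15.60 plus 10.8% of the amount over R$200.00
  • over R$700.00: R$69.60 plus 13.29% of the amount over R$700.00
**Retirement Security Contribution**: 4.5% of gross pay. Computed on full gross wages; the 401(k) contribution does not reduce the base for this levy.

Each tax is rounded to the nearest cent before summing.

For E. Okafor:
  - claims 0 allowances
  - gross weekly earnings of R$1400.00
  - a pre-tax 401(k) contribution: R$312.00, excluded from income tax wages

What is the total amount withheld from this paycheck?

Income Tax: taxable = R$1400.00 − R$312.00 = R$1088.00
  R$69.60 + 13.29% × (R$1088.00 − R$700.00) = R$69.60 + 13.29% × R$388.00 = R$121.17
Retirement Security Contribution: 4.5% × R$1400.00 = R$63.00
Total: R$121.17 + R$63.00 = R$184.17

R$184.17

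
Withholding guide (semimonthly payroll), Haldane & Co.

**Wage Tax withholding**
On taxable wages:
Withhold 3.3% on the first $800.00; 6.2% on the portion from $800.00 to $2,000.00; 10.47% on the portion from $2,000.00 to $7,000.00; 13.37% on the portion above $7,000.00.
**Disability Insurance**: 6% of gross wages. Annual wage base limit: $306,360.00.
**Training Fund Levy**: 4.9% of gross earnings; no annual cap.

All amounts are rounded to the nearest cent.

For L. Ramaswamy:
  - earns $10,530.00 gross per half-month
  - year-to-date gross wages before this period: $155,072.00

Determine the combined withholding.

$2,244.03

Wage Tax: taxable = $10,530.00
  $624.30 + 13.37% × ($10,530.00 − $7,000.00) = $624.30 + 13.37% × $3,530.00 = $1,096.26
Disability Insurance: 6% × $10,530.00 = $631.80
Training Fund Levy: 4.9% × $10,530.00 = $515.97
Total: $1,096.26 + $631.80 + $515.97 = $2,244.03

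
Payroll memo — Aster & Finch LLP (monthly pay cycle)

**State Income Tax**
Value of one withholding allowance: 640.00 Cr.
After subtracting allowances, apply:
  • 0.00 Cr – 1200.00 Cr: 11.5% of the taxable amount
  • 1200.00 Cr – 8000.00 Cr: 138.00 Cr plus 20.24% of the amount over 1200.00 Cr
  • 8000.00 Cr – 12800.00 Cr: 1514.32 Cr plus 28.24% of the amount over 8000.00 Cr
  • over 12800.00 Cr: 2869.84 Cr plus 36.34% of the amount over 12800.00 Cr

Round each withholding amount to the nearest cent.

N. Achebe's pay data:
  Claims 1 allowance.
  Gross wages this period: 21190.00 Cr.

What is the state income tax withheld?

5686.19 Cr

State Income Tax: taxable = 21190.00 Cr − 1×640.00 Cr = 20550.00 Cr
  2869.84 Cr + 36.34% × (20550.00 Cr − 12800.00 Cr) = 2869.84 Cr + 36.34% × 7750.00 Cr = 5686.19 Cr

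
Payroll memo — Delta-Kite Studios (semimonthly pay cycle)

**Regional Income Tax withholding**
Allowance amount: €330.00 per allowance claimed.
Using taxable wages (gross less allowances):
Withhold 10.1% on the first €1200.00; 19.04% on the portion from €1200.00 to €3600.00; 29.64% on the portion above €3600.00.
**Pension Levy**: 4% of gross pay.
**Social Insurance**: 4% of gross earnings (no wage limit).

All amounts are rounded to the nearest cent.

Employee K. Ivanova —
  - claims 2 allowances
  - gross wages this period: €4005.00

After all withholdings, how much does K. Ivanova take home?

Regional Income Tax: taxable = €4005.00 − 2×€330.00 = €3345.00
  €121.20 + 19.04% × (€3345.00 − €1200.00) = €121.20 + 19.04% × €2145.00 = €529.61
Pension Levy: 4% × €4005.00 = €160.20
Social Insurance: 4% × €4005.00 = €160.20
Total withheld: €529.61 + €160.20 + €160.20 = €850.01
Net pay: €4005.00 − €850.01 = €3154.99

€3154.99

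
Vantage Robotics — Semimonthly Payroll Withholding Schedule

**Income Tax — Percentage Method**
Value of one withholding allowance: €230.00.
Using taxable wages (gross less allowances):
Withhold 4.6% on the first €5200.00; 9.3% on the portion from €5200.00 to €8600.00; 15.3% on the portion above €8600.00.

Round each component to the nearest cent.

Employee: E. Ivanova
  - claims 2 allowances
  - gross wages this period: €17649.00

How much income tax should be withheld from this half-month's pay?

€1869.52

Income Tax: taxable = €17649.00 − 2×€230.00 = €17189.00
  €555.40 + 15.3% × (€17189.00 − €8600.00) = €555.40 + 15.3% × €8589.00 = €1869.52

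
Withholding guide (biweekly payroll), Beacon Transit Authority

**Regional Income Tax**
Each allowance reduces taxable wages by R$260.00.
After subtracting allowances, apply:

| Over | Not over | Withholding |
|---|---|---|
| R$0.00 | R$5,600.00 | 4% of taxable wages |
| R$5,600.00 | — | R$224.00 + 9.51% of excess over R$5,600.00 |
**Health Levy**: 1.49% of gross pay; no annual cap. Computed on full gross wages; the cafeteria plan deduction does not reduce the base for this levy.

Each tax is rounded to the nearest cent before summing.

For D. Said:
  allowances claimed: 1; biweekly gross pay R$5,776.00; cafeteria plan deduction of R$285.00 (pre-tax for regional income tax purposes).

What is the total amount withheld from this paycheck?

Regional Income Tax: taxable = R$5,776.00 − R$285.00 − 1×R$260.00 = R$5,231.00
  4% × R$5,231.00 = R$209.24
Health Levy: 1.49% × R$5,776.00 = R$86.06
Total: R$209.24 + R$86.06 = R$295.30

R$295.30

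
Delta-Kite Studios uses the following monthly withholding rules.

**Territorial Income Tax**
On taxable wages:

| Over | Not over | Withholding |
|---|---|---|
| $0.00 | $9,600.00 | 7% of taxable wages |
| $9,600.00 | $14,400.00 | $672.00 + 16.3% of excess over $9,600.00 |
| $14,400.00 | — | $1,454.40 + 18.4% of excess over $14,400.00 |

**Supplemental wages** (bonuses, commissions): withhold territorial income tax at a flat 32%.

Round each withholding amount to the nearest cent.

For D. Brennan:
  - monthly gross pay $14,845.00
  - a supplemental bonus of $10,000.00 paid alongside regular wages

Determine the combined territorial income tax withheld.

Territorial Income Tax: taxable = $14,845.00
  $1,454.40 + 18.4% × ($14,845.00 − $14,400.00) = $1,454.40 + 18.4% × $445.00 = $1,536.28
Supplemental (32% flat on bonus): 32% × $10,000.00 = $3,200.00
Total territorial income tax: $1,536.28 + $3,200.00 = $4,736.28

$4,736.28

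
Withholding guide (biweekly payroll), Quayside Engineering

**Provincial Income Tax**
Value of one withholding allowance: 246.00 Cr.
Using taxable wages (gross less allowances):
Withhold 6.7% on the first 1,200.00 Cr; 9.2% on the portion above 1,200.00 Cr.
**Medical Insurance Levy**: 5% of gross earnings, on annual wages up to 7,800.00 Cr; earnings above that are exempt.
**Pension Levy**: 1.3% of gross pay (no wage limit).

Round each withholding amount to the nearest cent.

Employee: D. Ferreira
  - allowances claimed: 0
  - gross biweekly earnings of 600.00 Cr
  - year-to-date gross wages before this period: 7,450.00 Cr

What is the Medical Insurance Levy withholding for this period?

17.50 Cr

Medical Insurance Levy: cap 7,800.00 Cr − YTD 7,450.00 Cr = 350.00 Cr subject; 5% × 350.00 Cr = 17.50 Cr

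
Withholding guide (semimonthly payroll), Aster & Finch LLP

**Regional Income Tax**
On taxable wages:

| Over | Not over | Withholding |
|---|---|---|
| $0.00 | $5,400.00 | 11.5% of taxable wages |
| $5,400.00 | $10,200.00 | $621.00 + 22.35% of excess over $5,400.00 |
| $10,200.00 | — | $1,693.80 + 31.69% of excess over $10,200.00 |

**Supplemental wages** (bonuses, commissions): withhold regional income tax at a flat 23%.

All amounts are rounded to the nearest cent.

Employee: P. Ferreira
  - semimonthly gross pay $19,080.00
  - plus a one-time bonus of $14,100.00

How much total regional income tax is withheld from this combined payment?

Regional Income Tax: taxable = $19,080.00
  $1,693.80 + 31.69% × ($19,080.00 − $10,200.00) = $1,693.80 + 31.69% × $8,880.00 = $4,507.87
Supplemental (23% flat on bonus): 23% × $14,100.00 = $3,243.00
Total regional income tax: $4,507.87 + $3,243.00 = $7,750.87

$7,750.87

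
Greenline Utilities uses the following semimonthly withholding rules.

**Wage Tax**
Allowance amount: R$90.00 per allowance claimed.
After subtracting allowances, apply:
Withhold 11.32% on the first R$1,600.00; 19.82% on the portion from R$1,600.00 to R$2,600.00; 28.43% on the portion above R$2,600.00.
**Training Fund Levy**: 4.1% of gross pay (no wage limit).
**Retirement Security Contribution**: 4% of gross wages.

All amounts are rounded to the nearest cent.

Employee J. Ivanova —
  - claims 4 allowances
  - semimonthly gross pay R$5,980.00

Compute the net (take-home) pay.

Wage Tax: taxable = R$5,980.00 − 4×R$90.00 = R$5,620.00
  R$379.32 + 28.43% × (R$5,620.00 − R$2,600.00) = R$379.32 + 28.43% × R$3,020.00 = R$1,237.91
Training Fund Levy: 4.1% × R$5,980.00 = R$245.18
Retirement Security Contribution: 4% × R$5,980.00 = R$239.20
Total withheld: R$1,237.91 + R$245.18 + R$239.20 = R$1,722.29
Net pay: R$5,980.00 − R$1,722.29 = R$4,257.71

R$4,257.71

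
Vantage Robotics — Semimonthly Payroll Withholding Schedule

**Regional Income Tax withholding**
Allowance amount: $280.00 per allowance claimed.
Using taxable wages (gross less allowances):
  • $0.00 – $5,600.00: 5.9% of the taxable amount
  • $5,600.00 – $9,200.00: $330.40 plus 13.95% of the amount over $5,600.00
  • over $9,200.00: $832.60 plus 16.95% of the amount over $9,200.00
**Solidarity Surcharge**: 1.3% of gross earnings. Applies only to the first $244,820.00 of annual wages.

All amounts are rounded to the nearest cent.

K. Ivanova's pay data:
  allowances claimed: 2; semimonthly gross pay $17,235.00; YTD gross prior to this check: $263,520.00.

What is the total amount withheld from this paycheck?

$2,099.61

Regional Income Tax: taxable = $17,235.00 − 2×$280.00 = $16,675.00
  $832.60 + 16.95% × ($16,675.00 − $9,200.00) = $832.60 + 16.95% × $7,475.00 = $2,099.61
Solidarity Surcharge: YTD $263,520.00 ≥ cap $244,820.00 → $0.00
Total: $2,099.61 + $0.00 = $2,099.61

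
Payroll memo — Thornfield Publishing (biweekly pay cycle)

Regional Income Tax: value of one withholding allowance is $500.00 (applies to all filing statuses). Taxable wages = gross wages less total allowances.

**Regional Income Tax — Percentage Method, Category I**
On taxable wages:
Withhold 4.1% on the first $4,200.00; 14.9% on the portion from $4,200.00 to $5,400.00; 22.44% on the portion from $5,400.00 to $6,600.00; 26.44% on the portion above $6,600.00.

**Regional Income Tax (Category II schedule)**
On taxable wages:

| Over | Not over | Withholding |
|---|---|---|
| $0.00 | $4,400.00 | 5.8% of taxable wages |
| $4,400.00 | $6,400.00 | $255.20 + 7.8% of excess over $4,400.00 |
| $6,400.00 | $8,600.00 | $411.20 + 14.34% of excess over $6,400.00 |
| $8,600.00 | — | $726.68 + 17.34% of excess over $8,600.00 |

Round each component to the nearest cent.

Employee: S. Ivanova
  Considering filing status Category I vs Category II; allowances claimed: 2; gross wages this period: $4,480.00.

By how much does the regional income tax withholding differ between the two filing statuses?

Regional Income Tax (Category I): taxable = $4,480.00 − 2×$500.00 = $3,480.00
  4.1% × $3,480.00 = $142.68
Regional Income Tax (Category II): taxable = $4,480.00 − 2×$500.00 = $3,480.00
  5.8% × $3,480.00 = $201.84
Difference: |$142.68 − $201.84| = $59.16 (higher under Category II)

$59.16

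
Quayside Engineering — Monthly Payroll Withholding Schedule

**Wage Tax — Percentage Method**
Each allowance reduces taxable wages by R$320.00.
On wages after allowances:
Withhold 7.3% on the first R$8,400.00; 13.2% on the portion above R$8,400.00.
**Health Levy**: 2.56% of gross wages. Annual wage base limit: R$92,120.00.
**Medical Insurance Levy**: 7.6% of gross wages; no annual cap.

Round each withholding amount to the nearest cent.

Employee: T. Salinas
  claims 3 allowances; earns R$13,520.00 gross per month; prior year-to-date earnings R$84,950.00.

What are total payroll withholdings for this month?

R$2,373.39

Wage Tax: taxable = R$13,520.00 − 3×R$320.00 = R$12,560.00
  R$613.20 + 13.2% × (R$12,560.00 − R$8,400.00) = R$613.20 + 13.2% × R$4,160.00 = R$1,162.32
Health Levy: cap R$92,120.00 − YTD R$84,950.00 = R$7,170.00 subject; 2.56% × R$7,170.00 = R$183.55
Medical Insurance Levy: 7.6% × R$13,520.00 = R$1,027.52
Total: R$1,162.32 + R$183.55 + R$1,027.52 = R$2,373.39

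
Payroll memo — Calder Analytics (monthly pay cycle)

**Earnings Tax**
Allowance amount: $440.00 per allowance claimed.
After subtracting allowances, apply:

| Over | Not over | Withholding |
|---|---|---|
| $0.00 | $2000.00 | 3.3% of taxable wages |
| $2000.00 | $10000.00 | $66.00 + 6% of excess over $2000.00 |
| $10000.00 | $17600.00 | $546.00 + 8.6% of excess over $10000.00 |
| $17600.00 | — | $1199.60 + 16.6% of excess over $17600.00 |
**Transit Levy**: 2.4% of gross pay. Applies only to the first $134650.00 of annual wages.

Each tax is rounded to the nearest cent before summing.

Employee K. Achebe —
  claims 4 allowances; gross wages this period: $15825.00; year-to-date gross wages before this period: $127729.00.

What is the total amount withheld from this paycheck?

$1061.69

Earnings Tax: taxable = $15825.00 − 4×$440.00 = $14065.00
  $546.00 + 8.6% × ($14065.00 − $10000.00) = $546.00 + 8.6% × $4065.00 = $895.59
Transit Levy: cap $134650.00 − YTD $127729.00 = $6921.00 subject; 2.4% × $6921.00 = $166.10
Total: $895.59 + $166.10 = $1061.69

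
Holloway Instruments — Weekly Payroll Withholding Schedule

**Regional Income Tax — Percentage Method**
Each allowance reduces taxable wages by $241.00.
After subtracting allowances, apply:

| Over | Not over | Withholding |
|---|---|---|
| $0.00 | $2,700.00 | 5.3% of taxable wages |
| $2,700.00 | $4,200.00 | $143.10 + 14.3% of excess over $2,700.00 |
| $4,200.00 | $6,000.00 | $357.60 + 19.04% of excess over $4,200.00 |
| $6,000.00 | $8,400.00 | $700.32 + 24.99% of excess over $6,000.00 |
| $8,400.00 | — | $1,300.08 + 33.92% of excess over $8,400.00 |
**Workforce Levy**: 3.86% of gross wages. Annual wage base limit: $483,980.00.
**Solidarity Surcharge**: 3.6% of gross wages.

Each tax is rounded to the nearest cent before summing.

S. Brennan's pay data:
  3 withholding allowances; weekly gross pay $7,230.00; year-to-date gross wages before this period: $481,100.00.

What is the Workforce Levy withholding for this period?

$111.17

Workforce Levy: cap $483,980.00 − YTD $481,100.00 = $2,880.00 subject; 3.86% × $2,880.00 = $111.17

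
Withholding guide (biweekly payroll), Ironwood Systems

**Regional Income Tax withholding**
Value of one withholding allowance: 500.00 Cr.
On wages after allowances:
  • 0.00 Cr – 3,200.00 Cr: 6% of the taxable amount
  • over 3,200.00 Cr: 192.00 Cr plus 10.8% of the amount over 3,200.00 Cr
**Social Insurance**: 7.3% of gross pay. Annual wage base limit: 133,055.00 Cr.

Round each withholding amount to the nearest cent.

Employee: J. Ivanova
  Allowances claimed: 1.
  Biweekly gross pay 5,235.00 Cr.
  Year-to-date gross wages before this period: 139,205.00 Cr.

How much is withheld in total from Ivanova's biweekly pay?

Regional Income Tax: taxable = 5,235.00 Cr − 1×500.00 Cr = 4,735.00 Cr
  192.00 Cr + 10.8% × (4,735.00 Cr − 3,200.00 Cr) = 192.00 Cr + 10.8% × 1,535.00 Cr = 357.78 Cr
Social Insurance: YTD 139,205.00 Cr ≥ cap 133,055.00 Cr → 0.00 Cr
Total: 357.78 Cr + 0.00 Cr = 357.78 Cr

357.78 Cr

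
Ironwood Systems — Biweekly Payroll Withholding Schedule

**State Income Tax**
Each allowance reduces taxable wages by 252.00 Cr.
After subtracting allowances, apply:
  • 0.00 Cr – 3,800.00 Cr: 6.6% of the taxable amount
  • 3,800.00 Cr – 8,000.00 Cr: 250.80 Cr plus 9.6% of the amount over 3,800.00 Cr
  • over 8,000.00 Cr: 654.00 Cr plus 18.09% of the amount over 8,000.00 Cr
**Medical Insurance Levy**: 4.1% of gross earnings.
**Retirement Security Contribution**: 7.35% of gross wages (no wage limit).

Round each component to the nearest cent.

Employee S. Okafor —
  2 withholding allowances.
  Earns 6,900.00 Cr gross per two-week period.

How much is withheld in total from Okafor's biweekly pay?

1,290.07 Cr

State Income Tax: taxable = 6,900.00 Cr − 2×252.00 Cr = 6,396.00 Cr
  250.80 Cr + 9.6% × (6,396.00 Cr − 3,800.00 Cr) = 250.80 Cr + 9.6% × 2,596.00 Cr = 500.02 Cr
Medical Insurance Levy: 4.1% × 6,900.00 Cr = 282.90 Cr
Retirement Security Contribution: 7.35% × 6,900.00 Cr = 507.15 Cr
Total: 500.02 Cr + 282.90 Cr + 507.15 Cr = 1,290.07 Cr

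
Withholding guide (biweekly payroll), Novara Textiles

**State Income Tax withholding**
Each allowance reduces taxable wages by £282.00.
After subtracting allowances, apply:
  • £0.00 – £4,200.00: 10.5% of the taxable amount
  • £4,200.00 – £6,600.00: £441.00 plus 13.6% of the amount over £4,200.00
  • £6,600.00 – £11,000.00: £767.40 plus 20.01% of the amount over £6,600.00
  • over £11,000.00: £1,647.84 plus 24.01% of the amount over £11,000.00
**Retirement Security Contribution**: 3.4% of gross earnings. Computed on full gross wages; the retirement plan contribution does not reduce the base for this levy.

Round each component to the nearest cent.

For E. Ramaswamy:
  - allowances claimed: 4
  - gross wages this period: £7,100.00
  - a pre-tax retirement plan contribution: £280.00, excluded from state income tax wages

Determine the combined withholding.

State Income Tax: taxable = £7,100.00 − £280.00 − 4×£282.00 = £5,692.00
  £441.00 + 13.6% × (£5,692.00 − £4,200.00) = £441.00 + 13.6% × £1,492.00 = £643.91
Retirement Security Contribution: 3.4% × £7,100.00 = £241.40
Total: £643.91 + £241.40 = £885.31

£885.31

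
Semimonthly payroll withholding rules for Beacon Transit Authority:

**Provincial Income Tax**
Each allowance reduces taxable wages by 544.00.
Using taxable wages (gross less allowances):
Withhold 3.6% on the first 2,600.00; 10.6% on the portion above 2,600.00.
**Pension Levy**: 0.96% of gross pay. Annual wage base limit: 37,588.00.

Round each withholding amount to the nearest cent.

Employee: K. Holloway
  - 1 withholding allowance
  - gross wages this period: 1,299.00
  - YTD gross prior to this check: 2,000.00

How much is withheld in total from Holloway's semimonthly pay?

39.65

Provincial Income Tax: taxable = 1,299.00 − 1×544.00 = 755.00
  3.6% × 755.00 = 27.18
Pension Levy: 0.96% × 1,299.00 = 12.47
Total: 27.18 + 12.47 = 39.65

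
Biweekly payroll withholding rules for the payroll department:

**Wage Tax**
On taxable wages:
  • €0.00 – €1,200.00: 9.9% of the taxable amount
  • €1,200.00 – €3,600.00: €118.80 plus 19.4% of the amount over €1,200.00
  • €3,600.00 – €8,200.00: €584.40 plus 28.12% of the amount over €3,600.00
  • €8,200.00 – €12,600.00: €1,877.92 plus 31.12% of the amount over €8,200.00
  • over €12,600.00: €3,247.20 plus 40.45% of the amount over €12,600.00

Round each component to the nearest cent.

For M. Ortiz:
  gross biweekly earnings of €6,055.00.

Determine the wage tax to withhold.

Wage Tax: taxable = €6,055.00
  €584.40 + 28.12% × (€6,055.00 − €3,600.00) = €584.40 + 28.12% × €2,455.00 = €1,274.75

€1,274.75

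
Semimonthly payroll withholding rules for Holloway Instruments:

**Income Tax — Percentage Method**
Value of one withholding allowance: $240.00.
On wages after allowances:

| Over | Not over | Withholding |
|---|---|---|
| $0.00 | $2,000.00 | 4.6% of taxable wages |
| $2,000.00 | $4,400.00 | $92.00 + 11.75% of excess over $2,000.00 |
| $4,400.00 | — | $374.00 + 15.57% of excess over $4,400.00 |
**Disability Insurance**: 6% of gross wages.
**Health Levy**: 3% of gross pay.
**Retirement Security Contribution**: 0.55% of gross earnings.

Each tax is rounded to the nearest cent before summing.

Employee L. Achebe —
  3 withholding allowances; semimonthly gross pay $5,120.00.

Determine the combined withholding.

Income Tax: taxable = $5,120.00 − 3×$240.00 = $4,400.00
  $92.00 + 11.75% × ($4,400.00 − $2,000.00) = $92.00 + 11.75% × $2,400.00 = $374.00
Disability Insurance: 6% × $5,120.00 = $307.20
Health Levy: 3% × $5,120.00 = $153.60
Retirement Security Contribution: 0.55% × $5,120.00 = $28.16
Total: $374.00 + $307.20 + $153.60 + $28.16 = $862.96

$862.96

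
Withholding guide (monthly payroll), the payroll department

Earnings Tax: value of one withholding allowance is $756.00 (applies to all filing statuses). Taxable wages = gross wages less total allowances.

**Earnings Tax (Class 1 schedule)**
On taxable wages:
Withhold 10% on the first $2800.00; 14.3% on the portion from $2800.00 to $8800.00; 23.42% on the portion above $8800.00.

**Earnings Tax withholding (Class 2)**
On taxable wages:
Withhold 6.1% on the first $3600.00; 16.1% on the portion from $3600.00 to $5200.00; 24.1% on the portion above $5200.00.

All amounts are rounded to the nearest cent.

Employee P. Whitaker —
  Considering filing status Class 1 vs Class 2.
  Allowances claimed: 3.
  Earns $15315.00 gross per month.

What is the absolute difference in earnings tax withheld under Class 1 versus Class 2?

Earnings Tax (Class 1): taxable = $15315.00 − 3×$756.00 = $13047.00
  $1138.00 + 23.42% × ($13047.00 − $8800.00) = $1138.00 + 23.42% × $4247.00 = $2132.65
Earnings Tax (Class 2): taxable = $15315.00 − 3×$756.00 = $13047.00
  $477.20 + 24.1% × ($13047.00 − $5200.00) = $477.20 + 24.1% × $7847.00 = $2368.33
Difference: |$2132.65 − $2368.33| = $235.68 (higher under Class 2)

$235.68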